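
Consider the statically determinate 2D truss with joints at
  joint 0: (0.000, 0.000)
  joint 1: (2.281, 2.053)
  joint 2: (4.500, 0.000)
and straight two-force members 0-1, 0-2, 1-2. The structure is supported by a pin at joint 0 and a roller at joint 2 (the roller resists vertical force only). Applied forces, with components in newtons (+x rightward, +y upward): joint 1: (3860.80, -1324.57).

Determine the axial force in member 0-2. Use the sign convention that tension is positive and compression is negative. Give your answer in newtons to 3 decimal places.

N=3 nodes, M=3 members, R=3 reactions → 2N=6, M+R=6
member 0 (0-1): L=3.0688, (cx,cy)=(0.7433,0.6690)
member 1 (0-2): L=4.5000, (cx,cy)=(1.0000,0.0000)
member 2 (1-2): L=3.0230, (cx,cy)=(0.7340,-0.6791)
solve A·x = −loads:
  F[0-1] = +1656.5787 N (tension)
  F[0-2] = +2629.5016 N (tension)
  F[1-2] = -3582.2839 N (compression)
  Rx@0 = -3860.8000 N
  Ry@0 = -1108.2226 N
  Ry@2 = +2432.7926 N

2629.502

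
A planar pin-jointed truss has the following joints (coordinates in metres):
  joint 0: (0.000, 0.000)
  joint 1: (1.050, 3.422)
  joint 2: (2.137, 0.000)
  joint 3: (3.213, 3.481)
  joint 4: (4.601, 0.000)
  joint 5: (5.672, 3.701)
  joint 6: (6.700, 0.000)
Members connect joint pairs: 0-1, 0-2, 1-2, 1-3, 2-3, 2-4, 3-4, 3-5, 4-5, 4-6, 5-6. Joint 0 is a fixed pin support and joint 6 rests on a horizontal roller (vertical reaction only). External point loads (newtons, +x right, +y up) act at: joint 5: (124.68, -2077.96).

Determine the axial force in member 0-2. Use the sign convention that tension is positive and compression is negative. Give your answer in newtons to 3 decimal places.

N=7 nodes, M=11 members, R=3 reactions → 2N=14, M+R=14
member 0 (0-1): L=3.5795, (cx,cy)=(0.2933,0.9560)
member 1 (0-2): L=2.1370, (cx,cy)=(1.0000,0.0000)
member 2 (1-2): L=3.5905, (cx,cy)=(0.3027,-0.9531)
member 3 (1-3): L=2.1638, (cx,cy)=(0.9996,0.0273)
member 4 (2-3): L=3.6435, (cx,cy)=(0.2953,0.9554)
member 5 (2-4): L=2.4640, (cx,cy)=(1.0000,0.0000)
member 6 (3-4): L=3.7475, (cx,cy)=(0.3704,-0.9289)
member 7 (3-5): L=2.4688, (cx,cy)=(0.9960,0.0891)
member 8 (4-5): L=3.8528, (cx,cy)=(0.2780,0.9606)
member 9 (4-6): L=2.0990, (cx,cy)=(1.0000,0.0000)
member 10 (5-6): L=3.8411, (cx,cy)=(0.2676,-0.9635)
solve A·x = −loads:
  F[0-1] = -261.4575 N (compression)
  F[0-2] = +201.3759 N (tension)
  F[1-2] = +257.8340 N (tension)
  F[1-3] = -154.8111 N (compression)
  F[2-3] = -257.2062 N (compression)
  F[2-4] = +355.3916 N (tension)
  F[3-4] = +238.3682 N (tension)
  F[3-5] = -320.2722 N (compression)
  F[4-5] = -230.5001 N (compression)
  F[4-6] = +507.7516 N (tension)
  F[5-6] = -1897.2116 N (compression)
  Rx@0 = -124.6800 N
  Ry@0 = +249.9556 N
  Ry@6 = +1828.0044 N

201.376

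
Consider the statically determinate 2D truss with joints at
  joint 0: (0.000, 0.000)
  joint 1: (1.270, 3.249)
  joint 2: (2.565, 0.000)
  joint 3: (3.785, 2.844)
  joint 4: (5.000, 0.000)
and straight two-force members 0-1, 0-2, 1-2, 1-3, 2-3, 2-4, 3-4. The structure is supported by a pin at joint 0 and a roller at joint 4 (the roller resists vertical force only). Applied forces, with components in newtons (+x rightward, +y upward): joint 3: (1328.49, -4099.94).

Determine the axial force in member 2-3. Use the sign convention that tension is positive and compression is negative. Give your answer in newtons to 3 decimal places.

N=5 nodes, M=7 members, R=3 reactions → 2N=10, M+R=10
member 0 (0-1): L=3.4884, (cx,cy)=(0.3641,0.9314)
member 1 (0-2): L=2.5650, (cx,cy)=(1.0000,0.0000)
member 2 (1-2): L=3.4976, (cx,cy)=(0.3703,-0.9289)
member 3 (1-3): L=2.5474, (cx,cy)=(0.9873,-0.1590)
member 4 (2-3): L=3.0946, (cx,cy)=(0.3942,0.9190)
member 5 (2-4): L=2.4350, (cx,cy)=(1.0000,0.0000)
member 6 (3-4): L=3.0927, (cx,cy)=(0.3929,-0.9196)
solve A·x = −loads:
  F[0-1] = -258.3713 N (compression)
  F[0-2] = +1422.5538 N (tension)
  F[1-2] = +294.2437 N (tension)
  F[1-3] = -205.6248 N (compression)
  F[2-3] = -297.4193 N (compression)
  F[2-4] = +1648.7515 N (tension)
  F[3-4] = -4196.7339 N (compression)
  Rx@0 = -1328.4900 N
  Ry@0 = +240.6403 N
  Ry@4 = +3859.2997 N

-297.419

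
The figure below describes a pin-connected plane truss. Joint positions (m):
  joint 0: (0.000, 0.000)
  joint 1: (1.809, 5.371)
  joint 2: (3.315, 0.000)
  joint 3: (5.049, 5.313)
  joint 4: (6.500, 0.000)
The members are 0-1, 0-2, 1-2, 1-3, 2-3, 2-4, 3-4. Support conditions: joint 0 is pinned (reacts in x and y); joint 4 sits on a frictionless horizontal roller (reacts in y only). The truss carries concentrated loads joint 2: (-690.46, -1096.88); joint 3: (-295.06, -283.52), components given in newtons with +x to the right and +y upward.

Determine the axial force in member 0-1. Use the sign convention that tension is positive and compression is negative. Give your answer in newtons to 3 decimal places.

N=5 nodes, M=7 members, R=3 reactions → 2N=10, M+R=10
member 0 (0-1): L=5.6675, (cx,cy)=(0.3192,0.9477)
member 1 (0-2): L=3.3150, (cx,cy)=(1.0000,0.0000)
member 2 (1-2): L=5.5781, (cx,cy)=(0.2700,-0.9629)
member 3 (1-3): L=3.2405, (cx,cy)=(0.9998,-0.0179)
member 4 (2-3): L=5.5888, (cx,cy)=(0.3103,0.9507)
member 5 (2-4): L=3.1850, (cx,cy)=(1.0000,0.0000)
member 6 (3-4): L=5.5076, (cx,cy)=(0.2635,-0.9647)
solve A·x = −loads:
  F[0-1] = -888.4114 N (compression)
  F[0-2] = -701.9475 N (compression)
  F[1-2] = +884.1199 N (tension)
  F[1-3] = -522.3529 N (compression)
  F[2-3] = +258.3406 N (tension)
  F[2-4] = +147.0557 N (tension)
  F[3-4] = -558.1805 N (compression)
  Rx@0 = +985.5200 N
  Ry@0 = +841.9391 N
  Ry@4 = +538.4609 N

-888.411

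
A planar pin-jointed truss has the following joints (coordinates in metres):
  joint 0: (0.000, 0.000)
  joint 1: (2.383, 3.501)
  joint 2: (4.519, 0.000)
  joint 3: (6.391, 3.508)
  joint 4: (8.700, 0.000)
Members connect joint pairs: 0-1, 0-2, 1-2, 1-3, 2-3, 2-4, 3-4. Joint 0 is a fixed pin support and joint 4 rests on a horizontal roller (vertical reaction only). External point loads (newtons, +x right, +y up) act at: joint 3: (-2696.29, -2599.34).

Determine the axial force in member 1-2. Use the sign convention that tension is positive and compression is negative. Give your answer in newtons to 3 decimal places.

2077.009

N=5 nodes, M=7 members, R=3 reactions → 2N=10, M+R=10
member 0 (0-1): L=4.2351, (cx,cy)=(0.5627,0.8267)
member 1 (0-2): L=4.5190, (cx,cy)=(1.0000,0.0000)
member 2 (1-2): L=4.1012, (cx,cy)=(0.5208,-0.8537)
member 3 (1-3): L=4.0080, (cx,cy)=(1.0000,0.0017)
member 4 (2-3): L=3.9762, (cx,cy)=(0.4708,0.8822)
member 5 (2-4): L=4.1810, (cx,cy)=(1.0000,0.0000)
member 6 (3-4): L=4.1997, (cx,cy)=(0.5498,-0.8353)
solve A·x = −loads:
  F[0-1] = -2149.6618 N (compression)
  F[0-2] = -1486.7085 N (compression)
  F[1-2] = +2077.0095 N (tension)
  F[1-3] = -2291.3507 N (compression)
  F[2-3] = -2009.7248 N (compression)
  F[2-4] = +541.2298 N (tension)
  F[3-4] = -984.4118 N (compression)
  Rx@0 = +2696.2900 N
  Ry@0 = +1777.0645 N
  Ry@4 = +822.2755 N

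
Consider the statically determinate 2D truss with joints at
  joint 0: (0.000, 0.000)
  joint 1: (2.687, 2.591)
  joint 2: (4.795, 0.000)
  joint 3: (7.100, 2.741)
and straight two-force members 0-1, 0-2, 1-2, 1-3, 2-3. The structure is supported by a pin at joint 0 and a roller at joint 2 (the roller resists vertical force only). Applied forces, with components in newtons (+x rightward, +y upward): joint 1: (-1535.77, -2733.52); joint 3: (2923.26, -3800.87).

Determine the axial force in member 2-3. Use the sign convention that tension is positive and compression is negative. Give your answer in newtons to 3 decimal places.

-5245.943

N=4 nodes, M=5 members, R=3 reactions → 2N=8, M+R=8
member 0 (0-1): L=3.7327, (cx,cy)=(0.7198,0.6941)
member 1 (0-2): L=4.7950, (cx,cy)=(1.0000,0.0000)
member 2 (1-2): L=3.3402, (cx,cy)=(0.6311,-0.7757)
member 3 (1-3): L=4.4155, (cx,cy)=(0.9994,0.0340)
member 4 (2-3): L=3.5814, (cx,cy)=(0.6436,0.7654)
solve A·x = −loads:
  F[0-1] = +2112.8209 N (tension)
  F[0-2] = -133.4222 N (compression)
  F[1-2] = -5138.5304 N (compression)
  F[1-3] = +6303.2452 N (tension)
  F[2-3] = -5245.9430 N (compression)
  Rx@0 = -1387.4900 N
  Ry@0 = -1466.5737 N
  Ry@2 = +8000.9637 N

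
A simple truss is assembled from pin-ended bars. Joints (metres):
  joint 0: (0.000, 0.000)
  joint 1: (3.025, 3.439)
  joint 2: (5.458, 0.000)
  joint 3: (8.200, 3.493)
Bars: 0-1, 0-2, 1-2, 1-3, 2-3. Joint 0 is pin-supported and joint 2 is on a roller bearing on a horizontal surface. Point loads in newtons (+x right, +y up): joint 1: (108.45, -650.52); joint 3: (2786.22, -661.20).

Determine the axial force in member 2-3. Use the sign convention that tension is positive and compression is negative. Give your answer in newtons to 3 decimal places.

N=4 nodes, M=5 members, R=3 reactions → 2N=8, M+R=8
member 0 (0-1): L=4.5801, (cx,cy)=(0.6605,0.7509)
member 1 (0-2): L=5.4580, (cx,cy)=(1.0000,0.0000)
member 2 (1-2): L=4.2126, (cx,cy)=(0.5775,-0.8164)
member 3 (1-3): L=5.1753, (cx,cy)=(0.9999,0.0104)
member 4 (2-3): L=4.4407, (cx,cy)=(0.6175,0.7866)
solve A·x = −loads:
  F[0-1] = +2521.9818 N (tension)
  F[0-2] = +1228.9881 N (tension)
  F[1-2] = -3073.8955 N (compression)
  F[1-3] = +3332.7404 N (tension)
  F[2-3] = -884.7976 N (compression)
  Rx@0 = -2894.6700 N
  Ry@0 = -1893.6463 N
  Ry@2 = +3205.3663 N

-884.798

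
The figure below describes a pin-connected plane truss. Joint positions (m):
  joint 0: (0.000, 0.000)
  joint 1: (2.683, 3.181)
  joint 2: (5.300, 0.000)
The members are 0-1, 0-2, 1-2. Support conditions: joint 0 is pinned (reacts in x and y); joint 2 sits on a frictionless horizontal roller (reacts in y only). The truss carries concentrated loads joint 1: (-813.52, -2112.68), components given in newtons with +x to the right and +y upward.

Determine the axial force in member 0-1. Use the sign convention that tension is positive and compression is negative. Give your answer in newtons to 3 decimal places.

-2003.452

N=3 nodes, M=3 members, R=3 reactions → 2N=6, M+R=6
member 0 (0-1): L=4.1614, (cx,cy)=(0.6447,0.7644)
member 1 (0-2): L=5.3000, (cx,cy)=(1.0000,0.0000)
member 2 (1-2): L=4.1192, (cx,cy)=(0.6353,-0.7722)
solve A·x = −loads:
  F[0-1] = -2003.4519 N (compression)
  F[0-2] = +478.1754 N (tension)
  F[1-2] = -752.6479 N (compression)
  Rx@0 = +813.5200 N
  Ry@0 = +1531.4511 N
  Ry@2 = +581.2289 N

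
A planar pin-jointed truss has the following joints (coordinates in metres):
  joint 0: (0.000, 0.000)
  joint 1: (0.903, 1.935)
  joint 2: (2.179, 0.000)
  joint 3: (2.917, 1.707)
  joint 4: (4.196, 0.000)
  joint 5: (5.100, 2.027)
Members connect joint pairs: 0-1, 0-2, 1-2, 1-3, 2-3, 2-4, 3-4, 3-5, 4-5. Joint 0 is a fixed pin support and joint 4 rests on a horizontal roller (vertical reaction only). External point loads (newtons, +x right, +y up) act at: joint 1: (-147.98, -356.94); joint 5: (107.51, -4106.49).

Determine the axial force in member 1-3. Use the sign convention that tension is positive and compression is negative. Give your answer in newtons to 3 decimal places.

N=6 nodes, M=9 members, R=3 reactions → 2N=12, M+R=12
member 0 (0-1): L=2.1353, (cx,cy)=(0.4229,0.9062)
member 1 (0-2): L=2.1790, (cx,cy)=(1.0000,0.0000)
member 2 (1-2): L=2.3178, (cx,cy)=(0.5505,-0.8348)
member 3 (1-3): L=2.0269, (cx,cy)=(0.9937,-0.1125)
member 4 (2-3): L=1.8597, (cx,cy)=(0.3968,0.9179)
member 5 (2-4): L=2.0170, (cx,cy)=(1.0000,0.0000)
member 6 (3-4): L=2.1330, (cx,cy)=(0.5996,-0.8003)
member 7 (3-5): L=2.2063, (cx,cy)=(0.9894,0.1450)
member 8 (4-5): L=2.2194, (cx,cy)=(0.4073,0.9133)
solve A·x = −loads:
  F[0-1] = +649.1903 N (tension)
  F[0-2] = -315.0031 N (compression)
  F[1-2] = -1285.5015 N (compression)
  F[1-3] = +1137.4158 N (tension)
  F[2-3] = +1169.1744 N (tension)
  F[2-4] = -1486.6591 N (compression)
  F[3-4] = -801.1231 N (compression)
  F[3-5] = +2096.7127 N (tension)
  F[4-5] = -4829.3409 N (compression)
  Rx@0 = +40.4700 N
  Ry@0 = -588.2853 N
  Ry@4 = +5051.7153 N

1137.416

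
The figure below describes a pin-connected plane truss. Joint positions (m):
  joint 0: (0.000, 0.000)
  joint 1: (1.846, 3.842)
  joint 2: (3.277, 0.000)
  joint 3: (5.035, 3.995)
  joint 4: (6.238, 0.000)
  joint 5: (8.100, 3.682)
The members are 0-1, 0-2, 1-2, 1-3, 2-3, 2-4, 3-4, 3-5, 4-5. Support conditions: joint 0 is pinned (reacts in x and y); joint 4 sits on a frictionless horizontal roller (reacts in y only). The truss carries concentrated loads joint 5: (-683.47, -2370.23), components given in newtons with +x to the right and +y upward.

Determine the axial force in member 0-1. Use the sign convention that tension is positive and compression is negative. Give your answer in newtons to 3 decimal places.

N=6 nodes, M=9 members, R=3 reactions → 2N=12, M+R=12
member 0 (0-1): L=4.2625, (cx,cy)=(0.4331,0.9014)
member 1 (0-2): L=3.2770, (cx,cy)=(1.0000,0.0000)
member 2 (1-2): L=4.0998, (cx,cy)=(0.3490,-0.9371)
member 3 (1-3): L=3.1927, (cx,cy)=(0.9989,0.0479)
member 4 (2-3): L=4.3647, (cx,cy)=(0.4028,0.9153)
member 5 (2-4): L=2.9610, (cx,cy)=(1.0000,0.0000)
member 6 (3-4): L=4.1722, (cx,cy)=(0.2883,-0.9575)
member 7 (3-5): L=3.0809, (cx,cy)=(0.9948,-0.1016)
member 8 (4-5): L=4.1260, (cx,cy)=(0.4513,0.8924)
solve A·x = −loads:
  F[0-1] = +337.3555 N (tension)
  F[0-2] = -829.5725 N (compression)
  F[1-2] = -311.4387 N (compression)
  F[1-3] = +255.0995 N (tension)
  F[2-3] = +318.8600 N (tension)
  F[2-4] = -1066.7058 N (compression)
  F[3-4] = -369.8085 N (compression)
  F[3-5] = +492.4131 N (tension)
  F[4-5] = -2600.0126 N (compression)
  Rx@0 = +683.4700 N
  Ry@0 = -304.0769 N
  Ry@4 = +2674.3069 N

337.355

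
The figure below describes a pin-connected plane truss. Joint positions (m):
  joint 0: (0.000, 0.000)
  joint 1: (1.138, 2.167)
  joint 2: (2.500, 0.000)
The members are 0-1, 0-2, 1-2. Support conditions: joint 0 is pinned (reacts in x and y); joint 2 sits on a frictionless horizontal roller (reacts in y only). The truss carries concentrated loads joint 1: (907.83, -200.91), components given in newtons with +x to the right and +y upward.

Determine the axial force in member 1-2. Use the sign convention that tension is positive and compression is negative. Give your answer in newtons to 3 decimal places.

N=3 nodes, M=3 members, R=3 reactions → 2N=6, M+R=6
member 0 (0-1): L=2.4476, (cx,cy)=(0.4649,0.8853)
member 1 (0-2): L=2.5000, (cx,cy)=(1.0000,0.0000)
member 2 (1-2): L=2.5595, (cx,cy)=(0.5321,-0.8467)
solve A·x = −loads:
  F[0-1] = +765.1849 N (tension)
  F[0-2] = +552.0665 N (tension)
  F[1-2] = -1037.4468 N (compression)
  Rx@0 = -907.8300 N
  Ry@0 = -677.4513 N
  Ry@2 = +878.3613 N

-1037.447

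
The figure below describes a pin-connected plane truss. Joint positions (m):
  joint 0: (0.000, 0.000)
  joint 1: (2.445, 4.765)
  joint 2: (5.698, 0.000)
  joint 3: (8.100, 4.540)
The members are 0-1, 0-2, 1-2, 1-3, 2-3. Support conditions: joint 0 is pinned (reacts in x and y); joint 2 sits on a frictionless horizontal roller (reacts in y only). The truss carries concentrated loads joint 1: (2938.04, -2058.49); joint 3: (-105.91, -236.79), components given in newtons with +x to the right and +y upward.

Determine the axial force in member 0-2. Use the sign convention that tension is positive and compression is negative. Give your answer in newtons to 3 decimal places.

N=4 nodes, M=5 members, R=3 reactions → 2N=8, M+R=8
member 0 (0-1): L=5.3557, (cx,cy)=(0.4565,0.8897)
member 1 (0-2): L=5.6980, (cx,cy)=(1.0000,0.0000)
member 2 (1-2): L=5.7695, (cx,cy)=(0.5638,-0.8259)
member 3 (1-3): L=5.6595, (cx,cy)=(0.9992,-0.0398)
member 4 (2-3): L=5.1363, (cx,cy)=(0.4677,0.8839)
solve A·x = −loads:
  F[0-1] = +1457.9994 N (tension)
  F[0-2] = +2166.5166 N (tension)
  F[1-2] = -4064.0133 N (compression)
  F[1-3] = +18.9853 N (tension)
  F[2-3] = -267.0350 N (compression)
  Rx@0 = -2832.1300 N
  Ry@0 = -1297.1974 N
  Ry@2 = +3592.4774 N

2166.517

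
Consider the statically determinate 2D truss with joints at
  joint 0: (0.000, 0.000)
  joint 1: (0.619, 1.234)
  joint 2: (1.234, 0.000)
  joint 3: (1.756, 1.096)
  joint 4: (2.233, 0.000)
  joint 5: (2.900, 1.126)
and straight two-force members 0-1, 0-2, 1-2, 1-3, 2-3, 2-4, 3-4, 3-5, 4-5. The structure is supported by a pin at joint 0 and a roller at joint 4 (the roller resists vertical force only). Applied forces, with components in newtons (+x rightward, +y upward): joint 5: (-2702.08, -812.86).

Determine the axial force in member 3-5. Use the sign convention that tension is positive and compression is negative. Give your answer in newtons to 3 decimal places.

-2256.386

N=6 nodes, M=9 members, R=3 reactions → 2N=12, M+R=12
member 0 (0-1): L=1.3805, (cx,cy)=(0.4484,0.8938)
member 1 (0-2): L=1.2340, (cx,cy)=(1.0000,0.0000)
member 2 (1-2): L=1.3788, (cx,cy)=(0.4461,-0.8950)
member 3 (1-3): L=1.1453, (cx,cy)=(0.9927,-0.1205)
member 4 (2-3): L=1.2140, (cx,cy)=(0.4300,0.9028)
member 5 (2-4): L=0.9990, (cx,cy)=(1.0000,0.0000)
member 6 (3-4): L=1.1953, (cx,cy)=(0.3991,-0.9169)
member 7 (3-5): L=1.1444, (cx,cy)=(0.9997,0.0262)
member 8 (4-5): L=1.3087, (cx,cy)=(0.5097,0.8604)
solve A·x = −loads:
  F[0-1] = -1252.7125 N (compression)
  F[0-2] = -2140.3985 N (compression)
  F[1-2] = +1412.7131 N (tension)
  F[1-3] = -1200.5724 N (compression)
  F[2-3] = -1400.4714 N (compression)
  F[2-4] = -908.0547 N (compression)
  F[3-4] = +1156.6750 N (tension)
  F[3-5] = -2256.3864 N (compression)
  F[4-5] = -876.0208 N (compression)
  Rx@0 = +2702.0800 N
  Ry@0 = +1119.7333 N
  Ry@4 = -306.8733 N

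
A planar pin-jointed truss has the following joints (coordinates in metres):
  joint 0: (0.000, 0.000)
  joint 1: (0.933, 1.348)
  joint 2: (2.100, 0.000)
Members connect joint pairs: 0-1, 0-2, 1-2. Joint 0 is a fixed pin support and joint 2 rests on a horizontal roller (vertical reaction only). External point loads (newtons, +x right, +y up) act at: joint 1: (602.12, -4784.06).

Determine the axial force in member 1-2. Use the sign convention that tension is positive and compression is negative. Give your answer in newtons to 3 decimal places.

N=3 nodes, M=3 members, R=3 reactions → 2N=6, M+R=6
member 0 (0-1): L=1.6394, (cx,cy)=(0.5691,0.8223)
member 1 (0-2): L=2.1000, (cx,cy)=(1.0000,0.0000)
member 2 (1-2): L=1.7830, (cx,cy)=(0.6545,-0.7560)
solve A·x = −loads:
  F[0-1] = -2763.2040 N (compression)
  F[0-2] = +2174.7004 N (tension)
  F[1-2] = -3322.5640 N (compression)
  Rx@0 = -602.1200 N
  Ry@0 = +2272.0668 N
  Ry@2 = +2511.9932 N

-3322.564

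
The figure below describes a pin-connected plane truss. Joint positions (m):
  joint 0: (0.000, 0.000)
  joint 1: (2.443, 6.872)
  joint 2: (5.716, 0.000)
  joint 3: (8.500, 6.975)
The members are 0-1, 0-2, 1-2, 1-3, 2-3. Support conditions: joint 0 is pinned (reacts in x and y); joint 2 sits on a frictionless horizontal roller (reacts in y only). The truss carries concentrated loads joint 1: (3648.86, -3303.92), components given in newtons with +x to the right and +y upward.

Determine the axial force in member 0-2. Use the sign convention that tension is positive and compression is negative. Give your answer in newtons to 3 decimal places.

N=4 nodes, M=5 members, R=3 reactions → 2N=8, M+R=8
member 0 (0-1): L=7.2933, (cx,cy)=(0.3350,0.9422)
member 1 (0-2): L=5.7160, (cx,cy)=(1.0000,0.0000)
member 2 (1-2): L=7.6116, (cx,cy)=(0.4300,-0.9028)
member 3 (1-3): L=6.0579, (cx,cy)=(0.9999,0.0170)
member 4 (2-3): L=7.5101, (cx,cy)=(0.3707,0.9288)
solve A·x = −loads:
  F[0-1] = +2647.9363 N (tension)
  F[0-2] = +2761.8975 N (tension)
  F[1-2] = -6423.0193 N (compression)
  F[1-3] = -0.0000 N (compression)
  F[2-3] = +0.0000 N (tension)
  Rx@0 = -3648.8600 N
  Ry@0 = -2494.9678 N
  Ry@2 = +5798.8878 N

2761.898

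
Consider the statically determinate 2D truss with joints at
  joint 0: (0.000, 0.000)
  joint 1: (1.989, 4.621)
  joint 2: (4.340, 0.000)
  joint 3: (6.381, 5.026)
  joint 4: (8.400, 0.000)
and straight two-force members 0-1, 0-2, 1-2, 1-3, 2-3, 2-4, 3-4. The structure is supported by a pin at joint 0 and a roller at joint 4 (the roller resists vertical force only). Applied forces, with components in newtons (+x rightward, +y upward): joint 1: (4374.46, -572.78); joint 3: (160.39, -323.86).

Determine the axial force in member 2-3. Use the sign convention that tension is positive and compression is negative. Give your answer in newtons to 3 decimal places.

2973.984

N=5 nodes, M=7 members, R=3 reactions → 2N=10, M+R=10
member 0 (0-1): L=5.0309, (cx,cy)=(0.3954,0.9185)
member 1 (0-2): L=4.3400, (cx,cy)=(1.0000,0.0000)
member 2 (1-2): L=5.1847, (cx,cy)=(0.4535,-0.8913)
member 3 (1-3): L=4.4106, (cx,cy)=(0.9958,0.0918)
member 4 (2-3): L=5.4246, (cx,cy)=(0.3762,0.9265)
member 5 (2-4): L=4.0600, (cx,cy)=(1.0000,0.0000)
member 6 (3-4): L=5.4164, (cx,cy)=(0.3728,-0.9279)
solve A·x = −loads:
  F[0-1] = +2163.7300 N (tension)
  F[0-2] = +3679.4016 N (tension)
  F[1-2] = -3091.5647 N (compression)
  F[1-3] = -2126.1180 N (compression)
  F[2-3] = +2973.9841 N (tension)
  F[2-4] = +1158.5688 N (tension)
  F[3-4] = -3108.0903 N (compression)
  Rx@0 = -4534.8500 N
  Ry@0 = -1987.4445 N
  Ry@4 = +2884.0845 N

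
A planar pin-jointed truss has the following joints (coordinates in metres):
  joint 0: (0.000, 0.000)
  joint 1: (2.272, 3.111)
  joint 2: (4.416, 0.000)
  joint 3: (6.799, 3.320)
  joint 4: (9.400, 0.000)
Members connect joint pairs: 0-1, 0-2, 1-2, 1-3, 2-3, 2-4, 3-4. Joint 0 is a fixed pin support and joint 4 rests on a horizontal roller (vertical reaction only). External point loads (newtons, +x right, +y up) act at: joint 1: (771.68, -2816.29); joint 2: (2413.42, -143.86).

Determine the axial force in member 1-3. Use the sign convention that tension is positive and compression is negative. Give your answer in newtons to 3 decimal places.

N=5 nodes, M=7 members, R=3 reactions → 2N=10, M+R=10
member 0 (0-1): L=3.8523, (cx,cy)=(0.5898,0.8076)
member 1 (0-2): L=4.4160, (cx,cy)=(1.0000,0.0000)
member 2 (1-2): L=3.7782, (cx,cy)=(0.5675,-0.8234)
member 3 (1-3): L=4.5318, (cx,cy)=(0.9989,0.0461)
member 4 (2-3): L=4.0867, (cx,cy)=(0.5831,0.8124)
member 5 (2-4): L=4.9840, (cx,cy)=(1.0000,0.0000)
member 6 (3-4): L=4.2175, (cx,cy)=(0.6167,-0.7872)
solve A·x = −loads:
  F[0-1] = -2422.6717 N (compression)
  F[0-2] = +4613.9330 N (tension)
  F[1-2] = -1131.6075 N (compression)
  F[1-3] = -1560.0301 N (compression)
  F[2-3] = +1324.0233 N (tension)
  F[2-4] = +786.3169 N (tension)
  F[3-4] = -1275.0169 N (compression)
  Rx@0 = -3185.1000 N
  Ry@0 = +1956.4699 N
  Ry@4 = +1003.6801 N

-1560.030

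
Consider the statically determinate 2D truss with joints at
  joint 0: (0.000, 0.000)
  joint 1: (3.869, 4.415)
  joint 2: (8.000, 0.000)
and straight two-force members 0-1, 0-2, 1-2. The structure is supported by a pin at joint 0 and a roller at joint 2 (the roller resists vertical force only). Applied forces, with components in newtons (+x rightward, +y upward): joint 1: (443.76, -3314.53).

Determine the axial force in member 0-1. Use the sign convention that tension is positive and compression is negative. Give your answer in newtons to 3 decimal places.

-1950.111

N=3 nodes, M=3 members, R=3 reactions → 2N=6, M+R=6
member 0 (0-1): L=5.8704, (cx,cy)=(0.6591,0.7521)
member 1 (0-2): L=8.0000, (cx,cy)=(1.0000,0.0000)
member 2 (1-2): L=6.0463, (cx,cy)=(0.6832,-0.7302)
solve A·x = −loads:
  F[0-1] = -1950.1109 N (compression)
  F[0-2] = +1729.0220 N (tension)
  F[1-2] = -2530.6547 N (compression)
  Rx@0 = -443.7600 N
  Ry@0 = +1466.6404 N
  Ry@2 = +1847.8896 N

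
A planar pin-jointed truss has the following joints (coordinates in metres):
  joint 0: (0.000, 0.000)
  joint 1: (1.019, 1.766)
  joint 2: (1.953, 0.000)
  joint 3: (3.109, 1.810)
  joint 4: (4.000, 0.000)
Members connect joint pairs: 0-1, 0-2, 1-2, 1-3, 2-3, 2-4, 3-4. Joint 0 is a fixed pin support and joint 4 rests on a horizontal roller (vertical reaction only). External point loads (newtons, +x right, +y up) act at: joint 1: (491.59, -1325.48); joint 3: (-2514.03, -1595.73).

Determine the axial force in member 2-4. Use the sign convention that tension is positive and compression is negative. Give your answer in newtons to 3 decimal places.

N=5 nodes, M=7 members, R=3 reactions → 2N=10, M+R=10
member 0 (0-1): L=2.0389, (cx,cy)=(0.4998,0.8662)
member 1 (0-2): L=1.9530, (cx,cy)=(1.0000,0.0000)
member 2 (1-2): L=1.9978, (cx,cy)=(0.4675,-0.8840)
member 3 (1-3): L=2.0905, (cx,cy)=(0.9998,0.0210)
member 4 (2-3): L=2.1477, (cx,cy)=(0.5383,0.8428)
member 5 (2-4): L=2.0470, (cx,cy)=(1.0000,0.0000)
member 6 (3-4): L=2.0174, (cx,cy)=(0.4417,-0.8972)
solve A·x = −loads:
  F[0-1] = -2613.6544 N (compression)
  F[0-2] = -716.1902 N (compression)
  F[1-2] = +1007.4623 N (tension)
  F[1-3] = -2269.3510 N (compression)
  F[2-3] = -1056.7181 N (compression)
  F[2-4] = +323.6080 N (tension)
  F[3-4] = -732.7196 N (compression)
  Rx@0 = +2022.4400 N
  Ry@0 = +2263.8244 N
  Ry@4 = +657.3856 N

323.608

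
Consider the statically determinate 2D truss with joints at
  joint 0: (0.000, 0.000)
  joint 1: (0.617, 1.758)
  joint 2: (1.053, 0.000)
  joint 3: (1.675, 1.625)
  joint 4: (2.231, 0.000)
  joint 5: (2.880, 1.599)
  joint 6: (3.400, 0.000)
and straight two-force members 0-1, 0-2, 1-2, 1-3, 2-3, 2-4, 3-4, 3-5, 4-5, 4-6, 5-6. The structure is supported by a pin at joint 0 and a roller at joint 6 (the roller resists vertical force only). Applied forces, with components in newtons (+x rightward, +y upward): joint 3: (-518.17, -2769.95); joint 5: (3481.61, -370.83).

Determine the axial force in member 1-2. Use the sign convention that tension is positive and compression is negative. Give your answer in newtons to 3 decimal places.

N=7 nodes, M=11 members, R=3 reactions → 2N=14, M+R=14
member 0 (0-1): L=1.8631, (cx,cy)=(0.3312,0.9436)
member 1 (0-2): L=1.0530, (cx,cy)=(1.0000,0.0000)
member 2 (1-2): L=1.8113, (cx,cy)=(0.2407,-0.9706)
member 3 (1-3): L=1.0663, (cx,cy)=(0.9922,-0.1247)
member 4 (2-3): L=1.7400, (cx,cy)=(0.3575,0.9339)
member 5 (2-4): L=1.1780, (cx,cy)=(1.0000,0.0000)
member 6 (3-4): L=1.7175, (cx,cy)=(0.3237,-0.9461)
member 7 (3-5): L=1.2053, (cx,cy)=(0.9998,-0.0216)
member 8 (4-5): L=1.7257, (cx,cy)=(0.3761,0.9266)
member 9 (4-6): L=1.1690, (cx,cy)=(1.0000,0.0000)
member 10 (5-6): L=1.6814, (cx,cy)=(0.3093,-0.9510)
solve A·x = −loads:
  F[0-1] = -76.6570 N (compression)
  F[0-2] = +2988.8260 N (tension)
  F[1-2] = +80.3147 N (tension)
  F[1-3] = -45.0710 N (compression)
  F[2-3] = -83.4685 N (compression)
  F[2-4] = +3037.9971 N (tension)
  F[3-4] = -2882.5505 N (compression)
  F[3-5] = +1377.0980 N (tension)
  F[4-5] = +2943.4110 N (tension)
  F[4-6] = +997.8694 N (tension)
  F[5-6] = -3226.6266 N (compression)
  Rx@0 = -2963.4400 N
  Ry@0 = +72.3315 N
  Ry@6 = +3068.4485 N

80.315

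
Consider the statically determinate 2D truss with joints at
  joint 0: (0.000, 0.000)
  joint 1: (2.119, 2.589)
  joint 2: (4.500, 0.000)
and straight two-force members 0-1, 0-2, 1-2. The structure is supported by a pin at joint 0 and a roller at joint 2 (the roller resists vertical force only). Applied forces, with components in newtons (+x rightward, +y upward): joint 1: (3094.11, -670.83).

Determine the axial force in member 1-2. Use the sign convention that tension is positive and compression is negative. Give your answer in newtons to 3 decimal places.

-2847.653

N=3 nodes, M=3 members, R=3 reactions → 2N=6, M+R=6
member 0 (0-1): L=3.3456, (cx,cy)=(0.6334,0.7739)
member 1 (0-2): L=4.5000, (cx,cy)=(1.0000,0.0000)
member 2 (1-2): L=3.5174, (cx,cy)=(0.6769,-0.7361)
solve A·x = −loads:
  F[0-1] = +1841.7001 N (tension)
  F[0-2] = +1927.6361 N (tension)
  F[1-2] = -2847.6529 N (compression)
  Rx@0 = -3094.1100 N
  Ry@0 = -1425.2010 N
  Ry@2 = +2096.0310 N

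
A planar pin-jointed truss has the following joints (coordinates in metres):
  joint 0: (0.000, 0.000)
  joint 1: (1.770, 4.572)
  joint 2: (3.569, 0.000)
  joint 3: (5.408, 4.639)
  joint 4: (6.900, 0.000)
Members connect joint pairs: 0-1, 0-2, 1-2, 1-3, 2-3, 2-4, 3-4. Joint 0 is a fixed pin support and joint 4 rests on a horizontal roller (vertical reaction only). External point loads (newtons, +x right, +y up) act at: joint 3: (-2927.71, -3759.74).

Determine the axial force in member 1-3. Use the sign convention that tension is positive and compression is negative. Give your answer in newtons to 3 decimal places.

N=5 nodes, M=7 members, R=3 reactions → 2N=10, M+R=10
member 0 (0-1): L=4.9027, (cx,cy)=(0.3610,0.9326)
member 1 (0-2): L=3.5690, (cx,cy)=(1.0000,0.0000)
member 2 (1-2): L=4.9132, (cx,cy)=(0.3662,-0.9306)
member 3 (1-3): L=3.6386, (cx,cy)=(0.9998,0.0184)
member 4 (2-3): L=4.9902, (cx,cy)=(0.3685,0.9296)
member 5 (2-4): L=3.3310, (cx,cy)=(1.0000,0.0000)
member 6 (3-4): L=4.8730, (cx,cy)=(0.3062,-0.9520)
solve A·x = −loads:
  F[0-1] = -2982.4845 N (compression)
  F[0-2] = -1850.9483 N (compression)
  F[1-2] = +2946.2383 N (tension)
  F[1-3] = -2155.9103 N (compression)
  F[2-3] = -2949.1988 N (compression)
  F[2-4] = +314.6772 N (tension)
  F[3-4] = -1027.7681 N (compression)
  Rx@0 = +2927.7100 N
  Ry@0 = +2781.3303 N
  Ry@4 = +978.4097 N

-2155.910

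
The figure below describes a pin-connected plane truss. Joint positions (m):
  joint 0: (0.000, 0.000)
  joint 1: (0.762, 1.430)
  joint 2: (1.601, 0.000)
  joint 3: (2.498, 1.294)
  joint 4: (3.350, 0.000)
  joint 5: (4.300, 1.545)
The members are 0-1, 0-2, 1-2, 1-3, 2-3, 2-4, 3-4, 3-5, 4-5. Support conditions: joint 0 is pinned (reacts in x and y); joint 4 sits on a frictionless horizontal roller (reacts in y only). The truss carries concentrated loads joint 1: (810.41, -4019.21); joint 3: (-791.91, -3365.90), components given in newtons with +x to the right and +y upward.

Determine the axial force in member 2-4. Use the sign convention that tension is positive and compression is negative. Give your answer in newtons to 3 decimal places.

2280.860

N=6 nodes, M=9 members, R=3 reactions → 2N=12, M+R=12
member 0 (0-1): L=1.6204, (cx,cy)=(0.4703,0.8825)
member 1 (0-2): L=1.6010, (cx,cy)=(1.0000,0.0000)
member 2 (1-2): L=1.6580, (cx,cy)=(0.5060,-0.8625)
member 3 (1-3): L=1.7413, (cx,cy)=(0.9969,-0.0781)
member 4 (2-3): L=1.5745, (cx,cy)=(0.5697,0.8218)
member 5 (2-4): L=1.7490, (cx,cy)=(1.0000,0.0000)
member 6 (3-4): L=1.5493, (cx,cy)=(0.5499,-0.8352)
member 7 (3-5): L=1.8194, (cx,cy)=(0.9904,0.1380)
member 8 (4-5): L=1.8137, (cx,cy)=(0.5238,0.8518)
solve A·x = −loads:
  F[0-1] = -4442.9257 N (compression)
  F[0-2] = +2107.8653 N (tension)
  F[1-2] = +156.7073 N (tension)
  F[1-3] = -2988.2039 N (compression)
  F[2-3] = -164.4598 N (compression)
  F[2-4] = +2280.8598 N (tension)
  F[3-4] = -4147.5857 N (compression)
  F[3-5] = +0.0000 N (tension)
  F[4-5] = -0.0000 N (compression)
  Rx@0 = -18.5000 N
  Ry@0 = +3920.9873 N
  Ry@4 = +3464.1227 N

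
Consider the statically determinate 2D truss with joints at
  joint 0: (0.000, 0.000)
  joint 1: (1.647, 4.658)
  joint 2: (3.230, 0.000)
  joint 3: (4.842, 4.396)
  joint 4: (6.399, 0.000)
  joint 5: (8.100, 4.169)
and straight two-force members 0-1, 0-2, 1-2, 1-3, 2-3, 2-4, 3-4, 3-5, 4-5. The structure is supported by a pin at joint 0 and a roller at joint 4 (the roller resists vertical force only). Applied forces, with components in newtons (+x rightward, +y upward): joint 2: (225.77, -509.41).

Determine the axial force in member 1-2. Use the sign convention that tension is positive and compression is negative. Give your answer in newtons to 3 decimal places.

N=6 nodes, M=9 members, R=3 reactions → 2N=12, M+R=12
member 0 (0-1): L=4.9406, (cx,cy)=(0.3334,0.9428)
member 1 (0-2): L=3.2300, (cx,cy)=(1.0000,0.0000)
member 2 (1-2): L=4.9196, (cx,cy)=(0.3218,-0.9468)
member 3 (1-3): L=3.2057, (cx,cy)=(0.9967,-0.0817)
member 4 (2-3): L=4.6822, (cx,cy)=(0.3443,0.9389)
member 5 (2-4): L=3.1690, (cx,cy)=(1.0000,0.0000)
member 6 (3-4): L=4.6636, (cx,cy)=(0.3339,-0.9426)
member 7 (3-5): L=3.2659, (cx,cy)=(0.9976,-0.0695)
member 8 (4-5): L=4.5027, (cx,cy)=(0.3778,0.9259)
solve A·x = −loads:
  F[0-1] = -267.5828 N (compression)
  F[0-2] = +314.9714 N (tension)
  F[1-2] = +282.0328 N (tension)
  F[1-3] = -180.5556 N (compression)
  F[2-3] = +258.1584 N (tension)
  F[2-4] = +91.0728 N (tension)
  F[3-4] = -272.7850 N (compression)
  F[3-5] = +0.0000 N (tension)
  F[4-5] = -0.0000 N (compression)
  Rx@0 = -225.7700 N
  Ry@0 = +252.2770 N
  Ry@4 = +257.1330 N

282.033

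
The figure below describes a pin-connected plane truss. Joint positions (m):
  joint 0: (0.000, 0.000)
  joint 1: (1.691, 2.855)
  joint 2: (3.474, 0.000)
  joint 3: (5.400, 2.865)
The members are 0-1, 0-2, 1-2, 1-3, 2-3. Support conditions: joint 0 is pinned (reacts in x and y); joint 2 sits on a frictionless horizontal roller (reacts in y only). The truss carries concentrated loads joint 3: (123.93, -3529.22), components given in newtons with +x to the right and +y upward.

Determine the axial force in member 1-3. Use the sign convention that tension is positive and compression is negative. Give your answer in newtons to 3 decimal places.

N=4 nodes, M=5 members, R=3 reactions → 2N=8, M+R=8
member 0 (0-1): L=3.3182, (cx,cy)=(0.5096,0.8604)
member 1 (0-2): L=3.4740, (cx,cy)=(1.0000,0.0000)
member 2 (1-2): L=3.3660, (cx,cy)=(0.5297,-0.8482)
member 3 (1-3): L=3.7090, (cx,cy)=(1.0000,0.0027)
member 4 (2-3): L=3.4522, (cx,cy)=(0.5579,0.8299)
solve A·x = −loads:
  F[0-1] = +2392.8512 N (tension)
  F[0-2] = -1095.4966 N (compression)
  F[1-2] = -2419.3821 N (compression)
  F[1-3] = +2500.9949 N (tension)
  F[2-3] = -4260.6841 N (compression)
  Rx@0 = -123.9300 N
  Ry@0 = -2058.8190 N
  Ry@2 = +5588.0390 N

2500.995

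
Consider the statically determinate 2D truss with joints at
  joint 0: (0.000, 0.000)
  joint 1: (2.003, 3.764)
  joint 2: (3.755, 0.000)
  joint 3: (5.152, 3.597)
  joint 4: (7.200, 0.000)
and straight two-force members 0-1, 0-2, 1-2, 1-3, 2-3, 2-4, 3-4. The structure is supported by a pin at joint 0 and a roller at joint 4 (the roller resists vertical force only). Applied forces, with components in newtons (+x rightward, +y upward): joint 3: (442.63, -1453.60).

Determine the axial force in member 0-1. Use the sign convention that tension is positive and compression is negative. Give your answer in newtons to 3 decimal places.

-217.876

N=5 nodes, M=7 members, R=3 reactions → 2N=10, M+R=10
member 0 (0-1): L=4.2638, (cx,cy)=(0.4698,0.8828)
member 1 (0-2): L=3.7550, (cx,cy)=(1.0000,0.0000)
member 2 (1-2): L=4.1518, (cx,cy)=(0.4220,-0.9066)
member 3 (1-3): L=3.1534, (cx,cy)=(0.9986,-0.0530)
member 4 (2-3): L=3.8588, (cx,cy)=(0.3620,0.9322)
member 5 (2-4): L=3.4450, (cx,cy)=(1.0000,0.0000)
member 6 (3-4): L=4.1392, (cx,cy)=(0.4948,-0.8690)
solve A·x = −loads:
  F[0-1] = -217.8756 N (compression)
  F[0-2] = +544.9820 N (tension)
  F[1-2] = +223.6609 N (tension)
  F[1-3] = -197.0108 N (compression)
  F[2-3] = -217.5272 N (compression)
  F[2-4] = +718.1164 N (tension)
  F[3-4] = -1451.3695 N (compression)
  Rx@0 = -442.6300 N
  Ry@0 = +192.3379 N
  Ry@4 = +1261.2621 N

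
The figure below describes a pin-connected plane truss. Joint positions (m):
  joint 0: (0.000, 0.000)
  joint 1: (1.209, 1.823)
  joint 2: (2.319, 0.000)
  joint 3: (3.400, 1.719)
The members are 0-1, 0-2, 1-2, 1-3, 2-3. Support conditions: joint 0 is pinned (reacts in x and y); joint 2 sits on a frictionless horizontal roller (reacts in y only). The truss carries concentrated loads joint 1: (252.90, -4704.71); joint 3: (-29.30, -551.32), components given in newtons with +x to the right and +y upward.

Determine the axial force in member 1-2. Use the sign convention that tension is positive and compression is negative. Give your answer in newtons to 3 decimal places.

N=4 nodes, M=5 members, R=3 reactions → 2N=8, M+R=8
member 0 (0-1): L=2.1875, (cx,cy)=(0.5527,0.8334)
member 1 (0-2): L=2.3190, (cx,cy)=(1.0000,0.0000)
member 2 (1-2): L=2.1343, (cx,cy)=(0.5201,-0.8541)
member 3 (1-3): L=2.1935, (cx,cy)=(0.9989,-0.0474)
member 4 (2-3): L=2.0306, (cx,cy)=(0.5323,0.8465)
solve A·x = −loads:
  F[0-1] = -2181.2802 N (compression)
  F[0-2] = +1429.1808 N (tension)
  F[1-2] = -3397.0331 N (compression)
  F[1-3] = +308.5471 N (tension)
  F[2-3] = -633.9899 N (compression)
  Rx@0 = -223.6000 N
  Ry@0 = +1817.8444 N
  Ry@2 = +3438.1856 N

-3397.033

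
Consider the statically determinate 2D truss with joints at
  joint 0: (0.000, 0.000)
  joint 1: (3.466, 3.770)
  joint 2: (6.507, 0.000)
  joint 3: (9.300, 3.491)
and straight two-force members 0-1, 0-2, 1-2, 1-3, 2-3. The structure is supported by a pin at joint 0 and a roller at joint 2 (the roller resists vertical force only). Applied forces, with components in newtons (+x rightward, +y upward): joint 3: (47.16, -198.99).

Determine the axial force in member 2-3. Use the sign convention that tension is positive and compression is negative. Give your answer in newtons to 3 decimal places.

-242.666

N=4 nodes, M=5 members, R=3 reactions → 2N=8, M+R=8
member 0 (0-1): L=5.1211, (cx,cy)=(0.6768,0.7362)
member 1 (0-2): L=6.5070, (cx,cy)=(1.0000,0.0000)
member 2 (1-2): L=4.8436, (cx,cy)=(0.6278,-0.7783)
member 3 (1-3): L=5.8407, (cx,cy)=(0.9989,-0.0478)
member 4 (2-3): L=4.4708, (cx,cy)=(0.6247,0.7808)
solve A·x = −loads:
  F[0-1] = +150.3927 N (tension)
  F[0-2] = -54.6262 N (compression)
  F[1-2] = -154.4548 N (compression)
  F[1-3] = +198.9858 N (tension)
  F[2-3] = -242.6657 N (compression)
  Rx@0 = -47.1600 N
  Ry@0 = -110.7138 N
  Ry@2 = +309.7038 N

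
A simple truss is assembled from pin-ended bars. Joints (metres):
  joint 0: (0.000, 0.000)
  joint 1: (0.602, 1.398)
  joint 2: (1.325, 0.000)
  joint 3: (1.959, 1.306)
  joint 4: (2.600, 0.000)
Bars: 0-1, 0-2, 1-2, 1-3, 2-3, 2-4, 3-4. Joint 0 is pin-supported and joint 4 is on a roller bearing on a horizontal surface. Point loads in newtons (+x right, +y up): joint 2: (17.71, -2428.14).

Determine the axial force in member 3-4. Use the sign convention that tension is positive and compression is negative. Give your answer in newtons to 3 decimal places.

N=5 nodes, M=7 members, R=3 reactions → 2N=10, M+R=10
member 0 (0-1): L=1.5221, (cx,cy)=(0.3955,0.9185)
member 1 (0-2): L=1.3250, (cx,cy)=(1.0000,0.0000)
member 2 (1-2): L=1.5739, (cx,cy)=(0.4594,-0.8882)
member 3 (1-3): L=1.3601, (cx,cy)=(0.9977,-0.0676)
member 4 (2-3): L=1.4518, (cx,cy)=(0.4367,0.8996)
member 5 (2-4): L=1.2750, (cx,cy)=(1.0000,0.0000)
member 6 (3-4): L=1.4548, (cx,cy)=(0.4406,-0.8977)
solve A·x = −loads:
  F[0-1] = -1296.4280 N (compression)
  F[0-2] = +530.4532 N (tension)
  F[1-2] = +1429.8026 N (tension)
  F[1-3] = -1172.2379 N (compression)
  F[2-3] = +1287.3772 N (tension)
  F[2-4] = +607.3389 N (tension)
  F[3-4] = -1378.4276 N (compression)
  Rx@0 = -17.7100 N
  Ry@0 = +1190.7225 N
  Ry@4 = +1237.4175 N

-1378.428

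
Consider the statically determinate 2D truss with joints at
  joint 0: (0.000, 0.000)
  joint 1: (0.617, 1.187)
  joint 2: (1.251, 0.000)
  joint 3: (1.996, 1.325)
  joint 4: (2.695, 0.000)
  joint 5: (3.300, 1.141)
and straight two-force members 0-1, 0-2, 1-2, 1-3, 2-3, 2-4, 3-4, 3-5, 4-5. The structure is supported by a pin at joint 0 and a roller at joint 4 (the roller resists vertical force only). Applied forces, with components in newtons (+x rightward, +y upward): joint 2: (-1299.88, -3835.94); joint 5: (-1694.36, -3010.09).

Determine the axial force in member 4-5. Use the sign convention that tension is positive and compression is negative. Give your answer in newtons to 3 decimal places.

N=6 nodes, M=9 members, R=3 reactions → 2N=12, M+R=12
member 0 (0-1): L=1.3378, (cx,cy)=(0.4612,0.8873)
member 1 (0-2): L=1.2510, (cx,cy)=(1.0000,0.0000)
member 2 (1-2): L=1.3457, (cx,cy)=(0.4711,-0.8821)
member 3 (1-3): L=1.3859, (cx,cy)=(0.9950,0.0996)
member 4 (2-3): L=1.5201, (cx,cy)=(0.4901,0.8717)
member 5 (2-4): L=1.4440, (cx,cy)=(1.0000,0.0000)
member 6 (3-4): L=1.4981, (cx,cy)=(0.4666,-0.8845)
member 7 (3-5): L=1.3169, (cx,cy)=(0.9902,-0.1397)
member 8 (4-5): L=1.2915, (cx,cy)=(0.4685,0.8835)
solve A·x = −loads:
  F[0-1] = -2363.3097 N (compression)
  F[0-2] = -1904.2543 N (compression)
  F[1-2] = +2139.3014 N (tension)
  F[1-3] = -2108.3491 N (compression)
  F[2-3] = +2235.8833 N (tension)
  F[2-4] = -692.3070 N (compression)
  F[3-4] = -1951.5591 N (compression)
  F[3-5] = -92.3633 N (compression)
  F[4-5] = -3421.6657 N (compression)
  Rx@0 = +2994.2400 N
  Ry@0 = +2096.9416 N
  Ry@4 = +4749.0884 N

-3421.666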